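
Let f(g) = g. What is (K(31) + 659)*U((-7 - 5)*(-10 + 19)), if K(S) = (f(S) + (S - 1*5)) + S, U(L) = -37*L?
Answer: 2985012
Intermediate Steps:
K(S) = -5 + 3*S (K(S) = (S + (S - 1*5)) + S = (S + (S - 5)) + S = (S + (-5 + S)) + S = (-5 + 2*S) + S = -5 + 3*S)
(K(31) + 659)*U((-7 - 5)*(-10 + 19)) = ((-5 + 3*31) + 659)*(-37*(-7 - 5)*(-10 + 19)) = ((-5 + 93) + 659)*(-(-444)*9) = (88 + 659)*(-37*(-108)) = 747*3996 = 2985012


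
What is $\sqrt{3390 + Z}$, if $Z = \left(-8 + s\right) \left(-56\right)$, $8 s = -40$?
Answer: $\sqrt{4118} \approx 64.172$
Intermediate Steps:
$s = -5$ ($s = \frac{1}{8} \left(-40\right) = -5$)
$Z = 728$ ($Z = \left(-8 - 5\right) \left(-56\right) = \left(-13\right) \left(-56\right) = 728$)
$\sqrt{3390 + Z} = \sqrt{3390 + 728} = \sqrt{4118}$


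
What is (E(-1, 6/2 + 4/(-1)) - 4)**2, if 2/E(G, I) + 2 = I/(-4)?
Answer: 1296/49 ≈ 26.449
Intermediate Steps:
E(G, I) = 2/(-2 - I/4) (E(G, I) = 2/(-2 + I/(-4)) = 2/(-2 + I*(-1/4)) = 2/(-2 - I/4))
(E(-1, 6/2 + 4/(-1)) - 4)**2 = (-8/(8 + (6/2 + 4/(-1))) - 4)**2 = (-8/(8 + (6*(1/2) + 4*(-1))) - 4)**2 = (-8/(8 + (3 - 4)) - 4)**2 = (-8/(8 - 1) - 4)**2 = (-8/7 - 4)**2 = (-36/7)**2 = 1296/49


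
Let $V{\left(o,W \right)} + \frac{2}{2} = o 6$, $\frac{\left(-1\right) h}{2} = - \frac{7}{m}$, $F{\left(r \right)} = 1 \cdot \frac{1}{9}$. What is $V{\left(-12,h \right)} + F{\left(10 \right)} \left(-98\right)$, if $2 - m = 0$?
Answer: $- \frac{755}{9} \approx -83.889$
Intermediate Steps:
$m = 2$ ($m = 2 - 0 = 2 + 0 = 2$)
$F{\left(r \right)} = \frac{1}{9}$ ($F{\left(r \right)} = 1 \cdot \frac{1}{9} = \frac{1}{9}$)
$h = 7$ ($h = - 2 \left(- \frac{7}{2}\right) = - 2 \left(\left(-7\right) \frac{1}{2}\right) = \left(-2\right) \left(- \frac{7}{2}\right) = 7$)
$V{\left(o,W \right)} = -1 + 6 o$ ($V{\left(o,W \right)} = -1 + o 6 = -1 + 6 o$)
$V{\left(-12,h \right)} + F{\left(10 \right)} \left(-98\right) = \left(-1 + 6 \left(-12\right)\right) + \frac{1}{9} \left(-98\right) = \left(-1 - 72\right) - \frac{98}{9} = -73 - \frac{98}{9} = - \frac{755}{9}$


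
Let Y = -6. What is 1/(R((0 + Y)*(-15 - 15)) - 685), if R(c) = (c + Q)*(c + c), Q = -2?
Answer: 1/63395 ≈ 1.5774e-5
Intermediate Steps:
R(c) = 2*c*(-2 + c) (R(c) = (c - 2)*(c + c) = (-2 + c)*(2*c) = 2*c*(-2 + c))
1/(R((0 + Y)*(-15 - 15)) - 685) = 1/(2*((0 - 6)*(-15 - 15))*(-2 + (0 - 6)*(-15 - 15)) - 685) = 1/(2*(-6*(-30))*(-2 - 6*(-30)) - 685) = 1/(2*180*(-2 + 180) - 685) = 1/(2*180*178 - 685) = 1/(64080 - 685) = 1/63395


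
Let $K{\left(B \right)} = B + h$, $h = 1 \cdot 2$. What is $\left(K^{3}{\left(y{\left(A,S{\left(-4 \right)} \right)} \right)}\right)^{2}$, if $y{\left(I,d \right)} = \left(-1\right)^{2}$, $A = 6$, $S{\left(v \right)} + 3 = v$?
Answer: $729$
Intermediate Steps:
$S{\left(v \right)} = -3 + v$
$h = 2$
$y{\left(I,d \right)} = 1$
$K{\left(B \right)} = 2 + B$ ($K{\left(B \right)} = B + 2 = 2 + B$)
$\left(K^{3}{\left(y{\left(A,S{\left(-4 \right)} \right)} \right)}\right)^{2} = \left(\left(2 + 1\right)^{3}\right)^{2} = \left(3^{3}\right)^{2} = 27^{2} = 729$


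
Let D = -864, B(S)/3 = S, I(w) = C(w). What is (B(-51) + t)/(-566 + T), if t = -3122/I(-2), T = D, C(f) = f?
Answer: -64/65 ≈ -0.98462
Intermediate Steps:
I(w) = w
B(S) = 3*S
T = -864
t = 1561 (t = -3122/(-2) = -3122*(-½) = 1561)
(B(-51) + t)/(-566 + T) = (3*(-51) + 1561)/(-566 - 864) = (-153 + 1561)/(-1430) = 1408*(-1/1430) = -64/65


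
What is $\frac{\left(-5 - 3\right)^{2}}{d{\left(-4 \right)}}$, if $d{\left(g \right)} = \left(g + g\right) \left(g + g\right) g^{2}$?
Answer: $\frac{1}{16} \approx 0.0625$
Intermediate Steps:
$d{\left(g \right)} = 4 g^{4}$ ($d{\left(g \right)} = 2 g 2 g g^{2} = 4 g^{2} g^{2} = 4 g^{4}$)
$\frac{\left(-5 - 3\right)^{2}}{d{\left(-4 \right)}} = \frac{\left(-5 - 3\right)^{2}}{4 \left(-4\right)^{4}} = \frac{\left(-8\right)^{2}}{4 \cdot 256} = \frac{64}{1024} = 64 \cdot \frac{1}{1024} = \frac{1}{16}$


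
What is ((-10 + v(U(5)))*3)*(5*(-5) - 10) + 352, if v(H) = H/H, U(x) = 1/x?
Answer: 1297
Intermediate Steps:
v(H) = 1
((-10 + v(U(5)))*3)*(5*(-5) - 10) + 352 = ((-10 + 1)*3)*(5*(-5) - 10) + 352 = (-9*3)*(-25 - 10) + 352 = -27*(-35) + 352 = 945 + 352 = 1297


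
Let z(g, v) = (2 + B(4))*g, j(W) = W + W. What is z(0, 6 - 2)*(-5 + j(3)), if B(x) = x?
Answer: 0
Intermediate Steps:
j(W) = 2*W
z(g, v) = 6*g (z(g, v) = (2 + 4)*g = 6*g)
z(0, 6 - 2)*(-5 + j(3)) = (6*0)*(-5 + 2*3) = 0*(-5 + 6) = 0*1 = 0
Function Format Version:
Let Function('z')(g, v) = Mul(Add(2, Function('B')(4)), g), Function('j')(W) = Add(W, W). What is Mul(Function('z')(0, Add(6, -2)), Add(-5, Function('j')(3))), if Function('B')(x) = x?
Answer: 0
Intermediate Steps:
Function('j')(W) = Mul(2, W)
Function('z')(g, v) = Mul(6, g) (Function('z')(g, v) = Mul(Add(2, 4), g) = Mul(6, g))
Mul(Function('z')(0, Add(6, -2)), Add(-5, Function('j')(3))) = Mul(Mul(6, 0), Add(-5, Mul(2, 3))) = Mul(0, Add(-5, 6)) = Mul(0, 1) = 0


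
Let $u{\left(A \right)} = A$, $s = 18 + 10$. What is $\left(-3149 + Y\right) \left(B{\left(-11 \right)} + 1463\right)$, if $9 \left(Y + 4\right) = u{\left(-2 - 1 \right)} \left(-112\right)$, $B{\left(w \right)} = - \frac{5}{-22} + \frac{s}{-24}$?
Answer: $- \frac{450974056}{99} \approx -4.5553 \cdot 10^{6}$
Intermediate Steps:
$s = 28$
$B{\left(w \right)} = - \frac{31}{33}$ ($B{\left(w \right)} = - \frac{5}{-22} + \frac{28}{-24} = \left(-5\right) \left(- \frac{1}{22}\right) + 28 \left(- \frac{1}{24}\right) = \frac{5}{22} - \frac{7}{6} = - \frac{31}{33}$)
$Y = \frac{100}{3}$ ($Y = -4 + \frac{\left(-2 - 1\right) \left(-112\right)}{9} = -4 + \frac{\left(-3\right) \left(-112\right)}{9} = -4 + \frac{1}{9} \cdot 336 = -4 + \frac{112}{3} = \frac{100}{3} \approx 33.333$)
$\left(-3149 + Y\right) \left(B{\left(-11 \right)} + 1463\right) = \left(-3149 + \frac{100}{3}\right) \left(- \frac{31}{33} + 1463\right) = \left(- \frac{9347}{3}\right) \frac{48248}{33} = - \frac{450974056}{99}$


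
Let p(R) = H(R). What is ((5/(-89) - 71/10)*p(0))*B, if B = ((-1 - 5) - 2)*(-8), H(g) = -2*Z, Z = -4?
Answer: -1630464/445 ≈ -3664.0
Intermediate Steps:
H(g) = 8 (H(g) = -2*(-4) = 8)
p(R) = 8
B = 64 (B = (-6 - 2)*(-8) = -8*(-8) = 64)
((5/(-89) - 71/10)*p(0))*B = ((5/(-89) - 71/10)*8)*64 = ((5*(-1/89) - 71*1/10)*8)*64 = ((-5/89 - 71/10)*8)*64 = -6369/890*8*64 = -25476/445*64 = -1630464/445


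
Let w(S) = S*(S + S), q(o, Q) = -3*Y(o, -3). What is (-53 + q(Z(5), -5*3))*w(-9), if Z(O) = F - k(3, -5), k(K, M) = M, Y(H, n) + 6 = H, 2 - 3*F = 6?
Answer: -7452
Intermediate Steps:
F = -4/3 (F = 2/3 - 1/3*6 = 2/3 - 2 = -4/3 ≈ -1.3333)
Y(H, n) = -6 + H
Z(O) = 11/3 (Z(O) = -4/3 - 1*(-5) = -4/3 + 5 = 11/3)
q(o, Q) = 18 - 3*o (q(o, Q) = -3*(-6 + o) = 18 - 3*o)
w(S) = 2*S**2 (w(S) = S*(2*S) = 2*S**2)
(-53 + q(Z(5), -5*3))*w(-9) = (-53 + (18 - 3*11/3))*(2*(-9)**2) = (-53 + (18 - 11))*(2*81) = (-53 + 7)*162 = -46*162 = -7452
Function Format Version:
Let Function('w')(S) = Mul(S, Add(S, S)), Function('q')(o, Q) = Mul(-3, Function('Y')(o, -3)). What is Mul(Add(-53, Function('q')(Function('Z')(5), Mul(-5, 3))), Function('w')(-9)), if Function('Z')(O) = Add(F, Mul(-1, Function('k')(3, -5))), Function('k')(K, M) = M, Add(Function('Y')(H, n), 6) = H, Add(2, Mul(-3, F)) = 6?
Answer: -7452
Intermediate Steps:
F = Rational(-4, 3) (F = Add(Rational(2, 3), Mul(Rational(-1, 3), 6)) = Add(Rational(2, 3), -2) = Rational(-4, 3) ≈ -1.3333)
Function('Y')(H, n) = Add(-6, H)
Function('Z')(O) = Rational(11, 3) (Function('Z')(O) = Add(Rational(-4, 3), Mul(-1, -5)) = Add(Rational(-4, 3), 5) = Rational(11, 3))
Function('q')(o, Q) = Add(18, Mul(-3, o)) (Function('q')(o, Q) = Mul(-3, Add(-6, o)) = Add(18, Mul(-3, o)))
Function('w')(S) = Mul(2, Pow(S, 2)) (Function('w')(S) = Mul(S, Mul(2, S)) = Mul(2, Pow(S, 2)))
Mul(Add(-53, Function('q')(Function('Z')(5), Mul(-5, 3))), Function('w')(-9)) = Mul(Add(-53, Add(18, Mul(-3, Rational(11, 3)))), Mul(2, Pow(-9, 2))) = Mul(Add(-53, Add(18, -11)), Mul(2, 81)) = Mul(Add(-53, 7), 162) = Mul(-46, 162) = -7452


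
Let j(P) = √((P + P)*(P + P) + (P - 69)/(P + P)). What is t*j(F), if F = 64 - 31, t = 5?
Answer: 5*√527010/11 ≈ 329.98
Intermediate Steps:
F = 33
j(P) = √(4*P² + (-69 + P)/(2*P)) (j(P) = √((2*P)*(2*P) + (-69 + P)/((2*P))) = √(4*P² + (-69 + P)*(1/(2*P))) = √(4*P² + (-69 + P)/(2*P)))
t*j(F) = 5*(√2*√((-69 + 33 + 8*33³)/33)/2) = 5*(√2*√((-69 + 33 + 8*35937)/33)/2) = 5*(√2*√((-69 + 33 + 287496)/33)/2) = 5*(√2*√((1/33)*287460)/2) = 5*(√2*√(95820/11)/2) = 5*(√2*(2*√263505/11)/2) = 5*(√527010/11) = 5*√527010/11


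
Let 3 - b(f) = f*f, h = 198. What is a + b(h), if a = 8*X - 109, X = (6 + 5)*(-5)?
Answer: -39750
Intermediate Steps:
X = -55 (X = 11*(-5) = -55)
a = -549 (a = 8*(-55) - 109 = -440 - 109 = -549)
b(f) = 3 - f² (b(f) = 3 - f*f = 3 - f²)
a + b(h) = -549 + (3 - 1*198²) = -549 + (3 - 1*39204) = -549 + (3 - 39204) = -549 - 39201 = -39750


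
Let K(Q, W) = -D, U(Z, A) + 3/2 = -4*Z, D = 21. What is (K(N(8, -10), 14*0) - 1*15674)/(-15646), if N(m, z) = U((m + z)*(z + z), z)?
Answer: 15695/15646 ≈ 1.0031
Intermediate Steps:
U(Z, A) = -3/2 - 4*Z
N(m, z) = -3/2 - 8*z*(m + z) (N(m, z) = -3/2 - 4*(m + z)*(z + z) = -3/2 - 4*(m + z)*2*z = -3/2 - 8*z*(m + z))
K(Q, W) = -21 (K(Q, W) = -1*21 = -21)
(K(N(8, -10), 14*0) - 1*15674)/(-15646) = (-21 - 1*15674)/(-15646) = (-21 - 15674)*(-1/15646) = -15695*(-1/15646) = 15695/15646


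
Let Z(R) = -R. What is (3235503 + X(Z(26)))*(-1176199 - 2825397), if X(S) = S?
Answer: -12947071821292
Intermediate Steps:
(3235503 + X(Z(26)))*(-1176199 - 2825397) = (3235503 - 1*26)*(-1176199 - 2825397) = (3235503 - 26)*(-4001596) = 3235477*(-4001596) = -12947071821292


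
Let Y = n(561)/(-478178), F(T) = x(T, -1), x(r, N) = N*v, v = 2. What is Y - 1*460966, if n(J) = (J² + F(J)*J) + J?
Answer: -110212057054/239089 ≈ -4.6097e+5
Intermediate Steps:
x(r, N) = 2*N (x(r, N) = N*2 = 2*N)
F(T) = -2 (F(T) = 2*(-1) = -2)
n(J) = J² - J (n(J) = (J² - 2*J) + J = J² - J)
Y = -157080/239089 (Y = (561*(-1 + 561))/(-478178) = (561*560)*(-1/478178) = 314160*(-1/478178) = -157080/239089 ≈ -0.65699)
Y - 1*460966 = -157080/239089 - 1*460966 = -157080/239089 - 460966 = -110212057054/239089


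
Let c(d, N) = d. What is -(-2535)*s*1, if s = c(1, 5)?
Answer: 2535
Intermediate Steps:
s = 1
-(-2535)*s*1 = -(-2535)*1 = -169*(-15)*1 = 2535*1 = 2535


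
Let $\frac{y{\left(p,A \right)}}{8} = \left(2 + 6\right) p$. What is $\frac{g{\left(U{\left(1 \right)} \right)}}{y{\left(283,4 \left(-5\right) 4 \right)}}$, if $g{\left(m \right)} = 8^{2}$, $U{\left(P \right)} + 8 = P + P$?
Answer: $\frac{1}{283} \approx 0.0035336$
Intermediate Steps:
$U{\left(P \right)} = -8 + 2 P$ ($U{\left(P \right)} = -8 + \left(P + P\right) = -8 + 2 P$)
$y{\left(p,A \right)} = 64 p$ ($y{\left(p,A \right)} = 8 \left(2 + 6\right) p = 8 \cdot 8 p = 64 p$)
$g{\left(m \right)} = 64$
$\frac{g{\left(U{\left(1 \right)} \right)}}{y{\left(283,4 \left(-5\right) 4 \right)}} = \frac{64}{64 \cdot 283} = \frac{64}{18112} = 64 \cdot \frac{1}{18112} = \frac{1}{283}$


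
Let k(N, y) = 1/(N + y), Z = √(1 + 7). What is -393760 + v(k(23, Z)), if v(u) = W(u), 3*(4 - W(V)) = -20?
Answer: -1181248/3 ≈ -3.9375e+5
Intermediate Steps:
Z = 2*√2 (Z = √8 = 2*√2 ≈ 2.8284)
W(V) = 32/3 (W(V) = 4 - ⅓*(-20) = 4 + 20/3 = 32/3)
v(u) = 32/3
-393760 + v(k(23, Z)) = -393760 + 32/3 = -1181248/3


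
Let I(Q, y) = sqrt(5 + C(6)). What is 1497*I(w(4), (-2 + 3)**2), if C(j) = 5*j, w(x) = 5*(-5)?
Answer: 1497*sqrt(35) ≈ 8856.4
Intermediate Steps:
w(x) = -25
I(Q, y) = sqrt(35) (I(Q, y) = sqrt(5 + 5*6) = sqrt(5 + 30) = sqrt(35))
1497*I(w(4), (-2 + 3)**2) = 1497*sqrt(35)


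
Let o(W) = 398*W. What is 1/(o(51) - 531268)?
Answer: -1/510970 ≈ -1.9571e-6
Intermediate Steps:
1/(o(51) - 531268) = 1/(398*51 - 531268) = 1/(20298 - 531268) = 1/(-510970) = -1/510970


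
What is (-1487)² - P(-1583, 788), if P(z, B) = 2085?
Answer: 2209084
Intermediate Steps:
(-1487)² - P(-1583, 788) = (-1487)² - 1*2085 = 2211169 - 2085 = 2209084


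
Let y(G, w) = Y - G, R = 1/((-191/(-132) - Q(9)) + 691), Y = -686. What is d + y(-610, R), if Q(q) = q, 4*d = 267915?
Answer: 267611/4 ≈ 66903.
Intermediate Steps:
d = 267915/4 (d = (¼)*267915 = 267915/4 ≈ 66979.)
R = 132/90215 (R = 1/((-191/(-132) - 1*9) + 691) = 1/((-191*(-1/132) - 9) + 691) = 1/((191/132 - 9) + 691) = 1/(-997/132 + 691) = 1/(90215/132) = 132/90215 ≈ 0.0014632)
y(G, w) = -686 - G
d + y(-610, R) = 267915/4 + (-686 - 1*(-610)) = 267915/4 + (-686 + 610) = 267915/4 - 76 = 267611/4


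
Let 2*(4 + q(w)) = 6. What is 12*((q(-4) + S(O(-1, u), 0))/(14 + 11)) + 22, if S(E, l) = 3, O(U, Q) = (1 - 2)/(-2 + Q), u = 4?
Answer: 574/25 ≈ 22.960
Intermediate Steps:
O(U, Q) = -1/(-2 + Q)
q(w) = -1 (q(w) = -4 + (1/2)*6 = -4 + 3 = -1)
12*((q(-4) + S(O(-1, u), 0))/(14 + 11)) + 22 = 12*((-1 + 3)/(14 + 11)) + 22 = 12*(2/25) + 22 = 24/25 + 22 = 574/25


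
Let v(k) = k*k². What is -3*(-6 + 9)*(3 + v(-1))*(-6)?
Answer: 108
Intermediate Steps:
v(k) = k³
-3*(-6 + 9)*(3 + v(-1))*(-6) = -3*(-6 + 9)*(3 + (-1)³)*(-6) = -9*(3 - 1)*(-6) = -9*2*(-6) = -3*6*(-6) = -18*(-6) = 108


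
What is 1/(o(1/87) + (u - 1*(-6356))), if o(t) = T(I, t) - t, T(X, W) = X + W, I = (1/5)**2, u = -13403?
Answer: -25/176174 ≈ -0.00014191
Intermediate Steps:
I = 1/25 (I = (1/5)**2 = 1/25 ≈ 0.040000)
T(X, W) = W + X
o(t) = 1/25 (o(t) = (t + 1/25) - t = (1/25 + t) - t = 1/25)
1/(o(1/87) + (u - 1*(-6356))) = 1/(1/25 + (-13403 - 1*(-6356))) = 1/(1/25 + (-13403 + 6356)) = 1/(1/25 - 7047) = 1/(-176174/25) = -25/176174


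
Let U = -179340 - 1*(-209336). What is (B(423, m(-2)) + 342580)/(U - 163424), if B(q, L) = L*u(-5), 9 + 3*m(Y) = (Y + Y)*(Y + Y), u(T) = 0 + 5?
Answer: -1027775/400284 ≈ -2.5676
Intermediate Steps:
u(T) = 5
m(Y) = -3 + 4*Y²/3 (m(Y) = -3 + ((Y + Y)*(Y + Y))/3 = -3 + ((2*Y)*(2*Y))/3 = -3 + (4*Y²)/3 = -3 + 4*Y²/3)
B(q, L) = 5*L (B(q, L) = L*5 = 5*L)
U = 29996 (U = -179340 + 209336 = 29996)
(B(423, m(-2)) + 342580)/(U - 163424) = (5*(-3 + (4/3)*(-2)²) + 342580)/(29996 - 163424) = (5*(-3 + (4/3)*4) + 342580)/(-133428) = (5*(-3 + 16/3) + 342580)*(-1/133428) = (5*(7/3) + 342580)*(-1/133428) = (35/3 + 342580)*(-1/133428) = (1027775/3)*(-1/133428) = -1027775/400284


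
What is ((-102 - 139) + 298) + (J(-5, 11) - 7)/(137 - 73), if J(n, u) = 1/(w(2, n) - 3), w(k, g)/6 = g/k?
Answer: 65537/1152 ≈ 56.890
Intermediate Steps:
w(k, g) = 6*g/k (w(k, g) = 6*(g/k) = 6*g/k)
J(n, u) = 1/(-3 + 3*n) (J(n, u) = 1/(6*n/2 - 3) = 1/(6*n*(1/2) - 3) = 1/(3*n - 3) = 1/(-3 + 3*n))
((-102 - 139) + 298) + (J(-5, 11) - 7)/(137 - 73) = ((-102 - 139) + 298) + (1/(3*(-1 - 5)) - 7)/(137 - 73) = (-241 + 298) + ((1/3)/(-6) - 7)/64 = 57 + ((1/3)*(-1/6) - 7)*(1/64) = 57 + (-1/18 - 7)*(1/64) = 57 - 127/18*1/64 = 57 - 127/1152 = 65537/1152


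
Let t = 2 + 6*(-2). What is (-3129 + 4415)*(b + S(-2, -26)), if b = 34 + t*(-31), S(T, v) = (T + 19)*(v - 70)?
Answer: -1656368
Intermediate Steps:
t = -10 (t = 2 - 12 = -10)
S(T, v) = (-70 + v)*(19 + T) (S(T, v) = (19 + T)*(-70 + v) = (-70 + v)*(19 + T))
b = 344 (b = 34 - 10*(-31) = 34 + 310 = 344)
(-3129 + 4415)*(b + S(-2, -26)) = (-3129 + 4415)*(344 + (-1330 - 70*(-2) + 19*(-26) - 2*(-26))) = 1286*(344 + (-1330 + 140 - 494 + 52)) = 1286*(344 - 1632) = 1286*(-1288) = -1656368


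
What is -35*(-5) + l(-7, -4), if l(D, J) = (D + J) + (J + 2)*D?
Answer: 178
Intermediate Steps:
l(D, J) = D + J + D*(2 + J) (l(D, J) = (D + J) + (2 + J)*D = (D + J) + D*(2 + J) = D + J + D*(2 + J))
-35*(-5) + l(-7, -4) = -35*(-5) + (-4 + 3*(-7) - 7*(-4)) = 175 + (-4 - 21 + 28) = 175 + 3 = 178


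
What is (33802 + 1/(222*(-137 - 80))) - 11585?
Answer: 1070281757/48174 ≈ 22217.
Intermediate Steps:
(33802 + 1/(222*(-137 - 80))) - 11585 = (33802 + 1/(222*(-217))) - 11585 = (33802 + 1/(-48174)) - 11585 = (33802 - 1/48174) - 11585 = 1628377547/48174 - 11585 = 1070281757/48174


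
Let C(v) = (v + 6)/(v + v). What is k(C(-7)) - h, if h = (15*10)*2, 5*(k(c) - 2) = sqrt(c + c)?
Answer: -298 + sqrt(7)/35 ≈ -297.92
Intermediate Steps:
C(v) = (6 + v)/(2*v) (C(v) = (6 + v)/((2*v)) = (6 + v)*(1/(2*v)) = (6 + v)/(2*v))
k(c) = 2 + sqrt(2)*sqrt(c)/5 (k(c) = 2 + sqrt(c + c)/5 = 2 + sqrt(2*c)/5 = 2 + (sqrt(2)*sqrt(c))/5 = 2 + sqrt(2)*sqrt(c)/5)
h = 300 (h = 150*2 = 300)
k(C(-7)) - h = (2 + sqrt(2)*sqrt((1/2)*(6 - 7)/(-7))/5) - 1*300 = (2 + sqrt(2)*sqrt((1/2)*(-1/7)*(-1))/5) - 300 = (2 + sqrt(2)*sqrt(1/14)/5) - 300 = (2 + sqrt(2)*(sqrt(14)/14)/5) - 300 = (2 + sqrt(7)/35) - 300 = -298 + sqrt(7)/35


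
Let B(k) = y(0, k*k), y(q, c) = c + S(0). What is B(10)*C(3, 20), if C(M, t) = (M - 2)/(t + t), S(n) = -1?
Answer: 99/40 ≈ 2.4750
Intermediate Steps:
y(q, c) = -1 + c (y(q, c) = c - 1 = -1 + c)
B(k) = -1 + k**2 (B(k) = -1 + k*k = -1 + k**2)
C(M, t) = (-2 + M)/(2*t) (C(M, t) = (-2 + M)/((2*t)) = (-2 + M)*(1/(2*t)) = (-2 + M)/(2*t))
B(10)*C(3, 20) = (-1 + 10**2)*((1/2)*(-2 + 3)/20) = (-1 + 100)*((1/2)*(1/20)*1) = 99*(1/40) = 99/40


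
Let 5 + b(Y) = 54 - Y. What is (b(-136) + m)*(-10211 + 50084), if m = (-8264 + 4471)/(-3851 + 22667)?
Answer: 46215026597/6272 ≈ 7.3685e+6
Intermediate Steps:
b(Y) = 49 - Y (b(Y) = -5 + (54 - Y) = 49 - Y)
m = -3793/18816 ≈ -0.20158
(b(-136) + m)*(-10211 + 50084) = ((49 - 1*(-136)) - 3793/18816)*(-10211 + 50084) = ((49 + 136) - 3793/18816)*39873 = (185 - 3793/18816)*39873 = (3477167/18816)*39873 = 46215026597/6272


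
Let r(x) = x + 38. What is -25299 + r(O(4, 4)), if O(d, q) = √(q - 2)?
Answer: -25261 + √2 ≈ -25260.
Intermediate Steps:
O(d, q) = √(-2 + q)
r(x) = 38 + x
-25299 + r(O(4, 4)) = -25299 + (38 + √(-2 + 4)) = -25299 + (38 + √2) = -25261 + √2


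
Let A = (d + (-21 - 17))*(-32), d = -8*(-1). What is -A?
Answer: -960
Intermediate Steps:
d = 8
A = 960 (A = (8 + (-21 - 17))*(-32) = (8 - 38)*(-32) = -30*(-32) = 960)
-A = -1*960 = -960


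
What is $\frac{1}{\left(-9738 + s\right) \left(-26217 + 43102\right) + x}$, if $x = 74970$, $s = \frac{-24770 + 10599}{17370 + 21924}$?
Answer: $- \frac{1062}{174547398875} \approx -6.0843 \cdot 10^{-9}$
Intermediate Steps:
$s = - \frac{383}{1062}$ ($s = - \frac{14171}{39294} = \left(-14171\right) \frac{1}{39294} = - \frac{383}{1062} \approx -0.36064$)
$\frac{1}{\left(-9738 + s\right) \left(-26217 + 43102\right) + x} = \frac{1}{\left(-9738 - \frac{383}{1062}\right) \left(-26217 + 43102\right) + 74970} = \frac{1}{\left(- \frac{10342139}{1062}\right) 16885 + 74970} = \frac{1}{- \frac{174627017015}{1062} + 74970} = \frac{1}{- \frac{174547398875}{1062}} = - \frac{1062}{174547398875}$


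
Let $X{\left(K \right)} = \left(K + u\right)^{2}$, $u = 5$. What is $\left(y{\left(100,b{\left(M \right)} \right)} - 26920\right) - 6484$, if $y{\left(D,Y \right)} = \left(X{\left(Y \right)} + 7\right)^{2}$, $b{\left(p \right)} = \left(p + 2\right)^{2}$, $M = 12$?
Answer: $1632773060$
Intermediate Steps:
$b{\left(p \right)} = \left(2 + p\right)^{2}$
$X{\left(K \right)} = \left(5 + K\right)^{2}$ ($X{\left(K \right)} = \left(K + 5\right)^{2} = \left(5 + K\right)^{2}$)
$y{\left(D,Y \right)} = \left(7 + \left(5 + Y\right)^{2}\right)^{2}$ ($y{\left(D,Y \right)} = \left(\left(5 + Y\right)^{2} + 7\right)^{2} = \left(7 + \left(5 + Y\right)^{2}\right)^{2}$)
$\left(y{\left(100,b{\left(M \right)} \right)} - 26920\right) - 6484 = \left(\left(7 + \left(5 + \left(2 + 12\right)^{2}\right)^{2}\right)^{2} - 26920\right) - 6484 = \left(\left(7 + \left(5 + 14^{2}\right)^{2}\right)^{2} - 26920\right) - 6484 = \left(\left(7 + \left(5 + 196\right)^{2}\right)^{2} - 26920\right) - 6484 = \left(\left(7 + 201^{2}\right)^{2} - 26920\right) - 6484 = \left(\left(7 + 40401\right)^{2} - 26920\right) - 6484 = \left(40408^{2} - 26920\right) - 6484 = \left(1632806464 - 26920\right) - 6484 = 1632779544 - 6484 = 1632773060$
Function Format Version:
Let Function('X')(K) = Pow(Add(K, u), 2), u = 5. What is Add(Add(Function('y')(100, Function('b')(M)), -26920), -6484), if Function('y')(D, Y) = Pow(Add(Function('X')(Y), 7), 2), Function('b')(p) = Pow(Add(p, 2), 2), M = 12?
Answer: 1632773060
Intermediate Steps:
Function('b')(p) = Pow(Add(2, p), 2)
Function('X')(K) = Pow(Add(5, K), 2) (Function('X')(K) = Pow(Add(K, 5), 2) = Pow(Add(5, K), 2))
Function('y')(D, Y) = Pow(Add(7, Pow(Add(5, Y), 2)), 2) (Function('y')(D, Y) = Pow(Add(Pow(Add(5, Y), 2), 7), 2) = Pow(Add(7, Pow(Add(5, Y), 2)), 2))
Add(Add(Function('y')(100, Function('b')(M)), -26920), -6484) = Add(Add(Pow(Add(7, Pow(Add(5, Pow(Add(2, 12), 2)), 2)), 2), -26920), -6484) = Add(Add(Pow(Add(7, Pow(Add(5, Pow(14, 2)), 2)), 2), -26920), -6484) = Add(Add(Pow(Add(7, Pow(Add(5, 196), 2)), 2), -26920), -6484) = Add(Add(Pow(Add(7, Pow(201, 2)), 2), -26920), -6484) = Add(Add(Pow(Add(7, 40401), 2), -26920), -6484) = Add(Add(Pow(40408, 2), -26920), -6484) = Add(Add(1632806464, -26920), -6484) = Add(1632779544, -6484) = 1632773060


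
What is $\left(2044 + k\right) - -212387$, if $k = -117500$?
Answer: $96931$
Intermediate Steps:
$\left(2044 + k\right) - -212387 = \left(2044 - 117500\right) - -212387 = -115456 + 212387 = 96931$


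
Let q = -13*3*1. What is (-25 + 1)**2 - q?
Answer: 615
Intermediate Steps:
q = -39 (q = -39*1 = -39)
(-25 + 1)**2 - q = (-25 + 1)**2 - 1*(-39) = (-24)**2 + 39 = 576 + 39 = 615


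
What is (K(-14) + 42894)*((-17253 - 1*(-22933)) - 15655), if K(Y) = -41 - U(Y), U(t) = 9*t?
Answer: -428715525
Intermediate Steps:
K(Y) = -41 - 9*Y
(K(-14) + 42894)*((-17253 - 1*(-22933)) - 15655) = ((-41 - 9*(-14)) + 42894)*((-17253 - 1*(-22933)) - 15655) = ((-41 + 126) + 42894)*((-17253 + 22933) - 15655) = (85 + 42894)*(5680 - 15655) = 42979*(-9975) = -428715525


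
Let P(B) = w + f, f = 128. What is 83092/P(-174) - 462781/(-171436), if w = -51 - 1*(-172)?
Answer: 14360192581/42687564 ≈ 336.40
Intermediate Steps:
w = 121 (w = -51 + 172 = 121)
P(B) = 249 (P(B) = 121 + 128 = 249)
83092/P(-174) - 462781/(-171436) = 83092/249 - 462781/(-171436) = 83092*(1/249) - 462781*(-1/171436) = 83092/249 + 462781/171436 = 14360192581/42687564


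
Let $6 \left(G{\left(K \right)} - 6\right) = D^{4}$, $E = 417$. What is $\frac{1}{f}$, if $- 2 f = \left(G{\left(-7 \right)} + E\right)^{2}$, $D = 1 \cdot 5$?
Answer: $- \frac{72}{10004569} \approx -7.1967 \cdot 10^{-6}$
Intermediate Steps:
$D = 5$
$G{\left(K \right)} = \frac{661}{6}$ ($G{\left(K \right)} = 6 + \frac{5^{4}}{6} = 6 + \frac{1}{6} \cdot 625 = 6 + \frac{625}{6} = \frac{661}{6}$)
$f = - \frac{10004569}{72}$ ($f = - \frac{\left(\frac{661}{6} + 417\right)^{2}}{2} = - \frac{\left(\frac{3163}{6}\right)^{2}}{2} = \left(- \frac{1}{2}\right) \frac{10004569}{36} = - \frac{10004569}{72} \approx -1.3895 \cdot 10^{5}$)
$\frac{1}{f} = \frac{1}{- \frac{10004569}{72}} = - \frac{72}{10004569}$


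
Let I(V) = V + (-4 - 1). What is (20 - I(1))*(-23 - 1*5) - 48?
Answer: -720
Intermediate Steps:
I(V) = -5 + V (I(V) = V - 5 = -5 + V)
(20 - I(1))*(-23 - 1*5) - 48 = (20 - (-5 + 1))*(-23 - 1*5) - 48 = (20 - 1*(-4))*(-23 - 5) - 48 = (20 + 4)*(-28) - 48 = 24*(-28) - 48 = -672 - 48 = -720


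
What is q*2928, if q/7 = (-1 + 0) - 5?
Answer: -122976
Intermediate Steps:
q = -42 (q = 7*((-1 + 0) - 5) = 7*(-1 - 5) = 7*(-6) = -42)
q*2928 = -42*2928 = -122976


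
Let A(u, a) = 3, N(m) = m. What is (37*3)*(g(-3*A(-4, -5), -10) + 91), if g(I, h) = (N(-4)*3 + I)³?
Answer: -1017870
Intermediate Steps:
g(I, h) = (-12 + I)³ (g(I, h) = (-4*3 + I)³ = (-12 + I)³)
(37*3)*(g(-3*A(-4, -5), -10) + 91) = (37*3)*((-12 - 3*3)³ + 91) = 111*((-12 - 9)³ + 91) = 111*((-21)³ + 91) = 111*(-9261 + 91) = 111*(-9170) = -1017870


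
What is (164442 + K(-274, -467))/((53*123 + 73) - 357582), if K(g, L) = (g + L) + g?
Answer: -163427/350990 ≈ -0.46562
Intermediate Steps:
K(g, L) = L + 2*g (K(g, L) = (L + g) + g = L + 2*g)
(164442 + K(-274, -467))/((53*123 + 73) - 357582) = (164442 + (-467 + 2*(-274)))/((53*123 + 73) - 357582) = (164442 + (-467 - 548))/((6519 + 73) - 357582) = (164442 - 1015)/(6592 - 357582) = 163427/(-350990) = 163427*(-1/350990) = -163427/350990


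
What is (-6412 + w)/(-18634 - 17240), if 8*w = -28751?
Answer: 80047/286992 ≈ 0.27892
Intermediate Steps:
w = -28751/8 (w = (1/8)*(-28751) = -28751/8 ≈ -3593.9)
(-6412 + w)/(-18634 - 17240) = (-6412 - 28751/8)/(-18634 - 17240) = -80047/8/(-35874) = -80047/8*(-1/35874) = 80047/286992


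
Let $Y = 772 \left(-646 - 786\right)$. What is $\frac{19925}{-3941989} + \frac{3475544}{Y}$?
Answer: $- \frac{8887683539}{2822464124} \approx -3.1489$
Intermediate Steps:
$Y = -1105504$ ($Y = 772 \left(-1432\right) = -1105504$)
$\frac{19925}{-3941989} + \frac{3475544}{Y} = \frac{19925}{-3941989} + \frac{3475544}{-1105504} = 19925 \left(- \frac{1}{3941989}\right) + 3475544 \left(- \frac{1}{1105504}\right) = - \frac{19925}{3941989} - \frac{2251}{716} = - \frac{8887683539}{2822464124}$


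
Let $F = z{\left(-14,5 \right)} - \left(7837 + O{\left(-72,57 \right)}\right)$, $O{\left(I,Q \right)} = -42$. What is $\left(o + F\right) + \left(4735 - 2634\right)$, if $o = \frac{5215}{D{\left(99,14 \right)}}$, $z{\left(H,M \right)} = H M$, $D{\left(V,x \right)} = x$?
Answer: $- \frac{10783}{2} \approx -5391.5$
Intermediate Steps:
$o = \frac{745}{2}$ ($o = \frac{5215}{14} = 5215 \cdot \frac{1}{14} = \frac{745}{2} \approx 372.5$)
$F = -7865$ ($F = \left(-14\right) 5 - \left(7837 - 42\right) = -70 - 7795 = -7865$)
$\left(o + F\right) + \left(4735 - 2634\right) = \left(\frac{745}{2} - 7865\right) + \left(4735 - 2634\right) = - \frac{14985}{2} + \left(4735 - 2634\right) = - \frac{14985}{2} + 2101 = - \frac{10783}{2}$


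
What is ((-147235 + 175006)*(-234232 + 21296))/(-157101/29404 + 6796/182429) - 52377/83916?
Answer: 887287617857017127728757/796081686295140 ≈ 1.1146e+9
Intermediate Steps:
((-147235 + 175006)*(-234232 + 21296))/(-157101/29404 + 6796/182429) - 52377/83916 = (27771*(-212936))/(-157101*1/29404 + 6796*(1/182429)) - 52377*1/83916 = -5913445656/(-157101/29404 + 6796/182429) - 17459/27972 = -5913445656/(-28459948745/5364142316) - 17459/27972 = -5913445656*(-5364142316/28459948745) - 17459/27972 = 31720564076715979296/28459948745 - 17459/27972 = 887287617857017127728757/796081686295140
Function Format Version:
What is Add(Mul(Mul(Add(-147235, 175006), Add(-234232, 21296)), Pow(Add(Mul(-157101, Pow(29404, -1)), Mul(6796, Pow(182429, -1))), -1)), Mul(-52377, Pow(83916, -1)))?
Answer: Rational(887287617857017127728757, 796081686295140) ≈ 1.1146e+9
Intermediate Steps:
Add(Mul(Mul(Add(-147235, 175006), Add(-234232, 21296)), Pow(Add(Mul(-157101, Pow(29404, -1)), Mul(6796, Pow(182429, -1))), -1)), Mul(-52377, Pow(83916, -1))) = Add(Mul(Mul(27771, -212936), Pow(Add(Mul(-157101, Rational(1, 29404)), Mul(6796, Rational(1, 182429))), -1)), Mul(-52377, Rational(1, 83916))) = Add(Mul(-5913445656, Pow(Add(Rational(-157101, 29404), Rational(6796, 182429)), -1)), Rational(-17459, 27972)) = Add(Mul(-5913445656, Pow(Rational(-28459948745, 5364142316), -1)), Rational(-17459, 27972)) = Add(Mul(-5913445656, Rational(-5364142316, 28459948745)), Rational(-17459, 27972)) = Add(Rational(31720564076715979296, 28459948745), Rational(-17459, 27972)) = Rational(887287617857017127728757, 796081686295140)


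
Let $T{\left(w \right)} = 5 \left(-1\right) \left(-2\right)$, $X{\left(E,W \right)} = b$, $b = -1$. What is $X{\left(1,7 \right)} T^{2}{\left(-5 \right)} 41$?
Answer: $-4100$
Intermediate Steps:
$X{\left(E,W \right)} = -1$
$T{\left(w \right)} = 10$ ($T{\left(w \right)} = \left(-5\right) \left(-2\right) = 10$)
$X{\left(1,7 \right)} T^{2}{\left(-5 \right)} 41 = - 10^{2} \cdot 41 = \left(-1\right) 100 \cdot 41 = \left(-100\right) 41 = -4100$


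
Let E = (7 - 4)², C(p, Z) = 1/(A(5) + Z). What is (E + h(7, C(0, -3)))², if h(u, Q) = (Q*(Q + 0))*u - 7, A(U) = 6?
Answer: 625/81 ≈ 7.7160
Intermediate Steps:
C(p, Z) = 1/(6 + Z)
h(u, Q) = -7 + u*Q² (h(u, Q) = (Q*Q)*u - 7 = Q²*u - 7 = u*Q² - 7 = -7 + u*Q²)
E = 9 (E = 3² = 9)
(E + h(7, C(0, -3)))² = (9 + (-7 + 7*(1/(6 - 3))²))² = (9 + (-7 + 7*(1/3)²))² = (9 + (-7 + 7*(⅓)²))² = (9 + (-7 + 7*(⅑)))² = (9 + (-7 + 7/9))² = (9 - 56/9)² = (25/9)² = 625/81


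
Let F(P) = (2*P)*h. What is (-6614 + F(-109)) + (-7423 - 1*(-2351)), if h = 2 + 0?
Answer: -12122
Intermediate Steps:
h = 2
F(P) = 4*P (F(P) = (2*P)*2 = 4*P)
(-6614 + F(-109)) + (-7423 - 1*(-2351)) = (-6614 + 4*(-109)) + (-7423 - 1*(-2351)) = (-6614 - 436) + (-7423 + 2351) = -7050 - 5072 = -12122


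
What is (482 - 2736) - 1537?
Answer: -3791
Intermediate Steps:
(482 - 2736) - 1537 = -2254 - 1537 = -3791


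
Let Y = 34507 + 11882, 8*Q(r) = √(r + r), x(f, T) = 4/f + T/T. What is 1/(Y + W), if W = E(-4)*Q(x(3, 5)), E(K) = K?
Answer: 39762/1844519417 + √42/12911635919 ≈ 2.1557e-5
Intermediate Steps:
x(f, T) = 1 + 4/f (x(f, T) = 4/f + 1 = 1 + 4/f)
Q(r) = √2*√r/8 (Q(r) = √(r + r)/8 = √(2*r)/8 = (√2*√r)/8 = √2*√r/8)
Y = 46389
W = -√42/6 (W = -√2*√((4 + 3)/3)/2 = -√2*√((⅓)*7)/2 = -√2*√(7/3)/2 = -√2*√21/3/2 = -√42/6 ≈ -1.0801)
1/(Y + W) = 1/(46389 - √42/6)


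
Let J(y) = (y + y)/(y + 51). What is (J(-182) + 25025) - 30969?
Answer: -778300/131 ≈ -5941.2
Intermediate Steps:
J(y) = 2*y/(51 + y) (J(y) = (2*y)/(51 + y) = 2*y/(51 + y))
(J(-182) + 25025) - 30969 = (2*(-182)/(51 - 182) + 25025) - 30969 = (2*(-182)/(-131) + 25025) - 30969 = (2*(-182)*(-1/131) + 25025) - 30969 = (364/131 + 25025) - 30969 = 3278639/131 - 30969 = -778300/131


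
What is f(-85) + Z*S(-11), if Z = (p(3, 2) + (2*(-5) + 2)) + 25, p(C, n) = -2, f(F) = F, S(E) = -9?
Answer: -220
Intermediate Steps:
Z = 15 (Z = (-2 + (2*(-5) + 2)) + 25 = (-2 + (-10 + 2)) + 25 = (-2 - 8) + 25 = -10 + 25 = 15)
f(-85) + Z*S(-11) = -85 + 15*(-9) = -85 - 135 = -220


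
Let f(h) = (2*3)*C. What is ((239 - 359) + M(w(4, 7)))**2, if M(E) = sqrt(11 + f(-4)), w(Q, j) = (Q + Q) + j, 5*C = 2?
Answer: (600 - sqrt(335))**2/25 ≈ 13535.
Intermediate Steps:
C = 2/5 (C = (1/5)*2 = 2/5 ≈ 0.40000)
w(Q, j) = j + 2*Q (w(Q, j) = 2*Q + j = j + 2*Q)
f(h) = 12/5 (f(h) = (2*3)*(2/5) = 6*(2/5) = 12/5)
M(E) = sqrt(335)/5 (M(E) = sqrt(11 + 12/5) = sqrt(67/5) = sqrt(335)/5)
((239 - 359) + M(w(4, 7)))**2 = ((239 - 359) + sqrt(335)/5)**2 = (-120 + sqrt(335)/5)**2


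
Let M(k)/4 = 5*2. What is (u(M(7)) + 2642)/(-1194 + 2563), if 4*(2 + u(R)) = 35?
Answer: 10595/5476 ≈ 1.9348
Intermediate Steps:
M(k) = 40 (M(k) = 4*(5*2) = 4*10 = 40)
u(R) = 27/4 (u(R) = -2 + (¼)*35 = -2 + 35/4 = 27/4)
(u(M(7)) + 2642)/(-1194 + 2563) = (27/4 + 2642)/(-1194 + 2563) = (10595/4)/1369 = (10595/4)*(1/1369) = 10595/5476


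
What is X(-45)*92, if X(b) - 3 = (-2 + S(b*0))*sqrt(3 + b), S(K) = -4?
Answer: 276 - 552*I*sqrt(42) ≈ 276.0 - 3577.4*I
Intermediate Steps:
X(b) = 3 - 6*sqrt(3 + b) (X(b) = 3 + (-2 - 4)*sqrt(3 + b) = 3 - 6*sqrt(3 + b))
X(-45)*92 = (3 - 6*sqrt(3 - 45))*92 = (3 - 6*I*sqrt(42))*92 = 276 - 552*I*sqrt(42)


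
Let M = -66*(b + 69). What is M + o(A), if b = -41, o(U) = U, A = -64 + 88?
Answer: -1824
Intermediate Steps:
A = 24
M = -1848 (M = -66*(-41 + 69) = -66*28 = -1848)
M + o(A) = -1848 + 24 = -1824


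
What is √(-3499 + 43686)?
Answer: √40187 ≈ 200.47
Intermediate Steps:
√(-3499 + 43686) = √40187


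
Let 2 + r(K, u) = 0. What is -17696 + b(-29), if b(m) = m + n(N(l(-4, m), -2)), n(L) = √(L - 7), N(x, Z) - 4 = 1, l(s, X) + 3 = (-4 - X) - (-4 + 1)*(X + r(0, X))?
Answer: -17725 + I*√2 ≈ -17725.0 + 1.4142*I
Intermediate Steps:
r(K, u) = -2 (r(K, u) = -2 + 0 = -2)
l(s, X) = -13 + 2*X (l(s, X) = -3 + ((-4 - X) - (-4 + 1)*(X - 2)) = -3 + ((-4 - X) - (-3)*(-2 + X)) = -3 + ((-4 - X) - (6 - 3*X)) = -3 + ((-4 - X) + (-6 + 3*X)) = -3 + (-10 + 2*X) = -13 + 2*X)
N(x, Z) = 5 (N(x, Z) = 4 + 1 = 5)
n(L) = √(-7 + L)
b(m) = m + I*√2 (b(m) = m + √(-7 + 5) = m + √(-2) = m + I*√2)
-17696 + b(-29) = -17696 + (-29 + I*√2) = -17725 + I*√2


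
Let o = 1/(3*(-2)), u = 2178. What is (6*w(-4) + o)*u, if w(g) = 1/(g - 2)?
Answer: -2541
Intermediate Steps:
w(g) = 1/(-2 + g)
o = -⅙ (o = 1/(-6) = -⅙ ≈ -0.16667)
(6*w(-4) + o)*u = (6/(-2 - 4) - ⅙)*2178 = (6/(-6) - ⅙)*2178 = (6*(-⅙) - ⅙)*2178 = (-1 - ⅙)*2178 = -7/6*2178 = -2541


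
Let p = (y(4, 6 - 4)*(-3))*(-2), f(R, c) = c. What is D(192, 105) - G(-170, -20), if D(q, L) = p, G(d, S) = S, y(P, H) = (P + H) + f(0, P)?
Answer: 80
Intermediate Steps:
y(P, H) = H + 2*P (y(P, H) = (P + H) + P = (H + P) + P = H + 2*P)
p = 60 (p = (((6 - 4) + 2*4)*(-3))*(-2) = ((2 + 8)*(-3))*(-2) = (10*(-3))*(-2) = -30*(-2) = 60)
D(q, L) = 60
D(192, 105) - G(-170, -20) = 60 - 1*(-20) = 60 + 20 = 80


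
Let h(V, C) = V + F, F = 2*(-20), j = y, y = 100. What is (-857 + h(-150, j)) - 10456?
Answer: -11503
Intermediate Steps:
j = 100
F = -40
h(V, C) = -40 + V (h(V, C) = V - 40 = -40 + V)
(-857 + h(-150, j)) - 10456 = (-857 + (-40 - 150)) - 10456 = (-857 - 190) - 10456 = -1047 - 10456 = -11503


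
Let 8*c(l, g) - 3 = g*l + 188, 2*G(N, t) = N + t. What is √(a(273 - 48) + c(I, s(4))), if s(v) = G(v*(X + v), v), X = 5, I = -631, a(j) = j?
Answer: 3*I*√2362/4 ≈ 36.45*I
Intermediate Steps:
G(N, t) = N/2 + t/2 (G(N, t) = (N + t)/2 = N/2 + t/2)
s(v) = v/2 + v*(5 + v)/2 (s(v) = (v*(5 + v))/2 + v/2 = v*(5 + v)/2 + v/2 = v/2 + v*(5 + v)/2)
c(l, g) = 191/8 + g*l/8 (c(l, g) = 3/8 + (g*l + 188)/8 = 3/8 + (188 + g*l)/8 = 3/8 + (47/2 + g*l/8) = 191/8 + g*l/8)
√(a(273 - 48) + c(I, s(4))) = √((273 - 48) + (191/8 + (⅛)*((½)*4*(6 + 4))*(-631))) = √(225 + (191/8 + (⅛)*((½)*4*10)*(-631))) = √(225 + (191/8 + (⅛)*20*(-631))) = √(225 + (191/8 - 3155/2)) = √(225 - 12429/8) = √(-10629/8) = 3*I*√2362/4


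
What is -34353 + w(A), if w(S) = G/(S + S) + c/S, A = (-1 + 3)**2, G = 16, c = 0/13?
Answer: -34351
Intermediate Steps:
c = 0 (c = 0*(1/13) = 0)
A = 4 (A = 2**2 = 4)
w(S) = 8/S (w(S) = 16/(S + S) + 0/S = 16/((2*S)) + 0 = 16*(1/(2*S)) + 0 = 8/S + 0 = 8/S)
-34353 + w(A) = -34353 + 8/4 = -34353 + 8*(1/4) = -34353 + 2 = -34351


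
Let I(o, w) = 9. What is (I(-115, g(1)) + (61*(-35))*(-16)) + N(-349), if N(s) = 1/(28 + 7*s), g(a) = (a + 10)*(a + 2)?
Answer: 82518134/2415 ≈ 34169.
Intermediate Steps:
g(a) = (2 + a)*(10 + a) (g(a) = (10 + a)*(2 + a) = (2 + a)*(10 + a))
(I(-115, g(1)) + (61*(-35))*(-16)) + N(-349) = (9 + (61*(-35))*(-16)) + 1/(7*(4 - 349)) = (9 - 2135*(-16)) + (⅐)/(-345) = (9 + 34160) + (⅐)*(-1/345) = 34169 - 1/2415 = 82518134/2415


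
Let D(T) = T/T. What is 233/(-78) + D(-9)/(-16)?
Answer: -1903/624 ≈ -3.0497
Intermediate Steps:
D(T) = 1
233/(-78) + D(-9)/(-16) = 233/(-78) + 1/(-16) = 233*(-1/78) + 1*(-1/16) = -233/78 - 1/16 = -1903/624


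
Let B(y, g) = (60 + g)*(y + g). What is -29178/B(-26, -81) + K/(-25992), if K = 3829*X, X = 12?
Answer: -23934437/1622334 ≈ -14.753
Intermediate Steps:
B(y, g) = (60 + g)*(g + y)
K = 45948 (K = 3829*12 = 45948)
-29178/B(-26, -81) + K/(-25992) = -29178/((-81)**2 + 60*(-81) + 60*(-26) - 81*(-26)) + 45948/(-25992) = -29178/(6561 - 4860 - 1560 + 2106) + 45948*(-1/25992) = -29178/2247 - 3829/2166 = -29178*1/2247 - 3829/2166 = -9726/749 - 3829/2166 = -23934437/1622334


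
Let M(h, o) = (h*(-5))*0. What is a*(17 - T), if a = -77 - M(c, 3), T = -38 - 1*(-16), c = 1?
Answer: -3003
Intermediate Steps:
M(h, o) = 0 (M(h, o) = -5*h*0 = 0)
T = -22 (T = -38 + 16 = -22)
a = -77 (a = -77 - 1*0 = -77 + 0 = -77)
a*(17 - T) = -77*(17 - 1*(-22)) = -77*(17 + 22) = -77*39 = -3003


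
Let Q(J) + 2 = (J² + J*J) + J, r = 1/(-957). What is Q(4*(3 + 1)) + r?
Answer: 503381/957 ≈ 526.00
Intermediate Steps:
r = -1/957 ≈ -0.0010449
Q(J) = -2 + J + 2*J² (Q(J) = -2 + ((J² + J*J) + J) = -2 + ((J² + J²) + J) = -2 + (2*J² + J) = -2 + (J + 2*J²) = -2 + J + 2*J²)
Q(4*(3 + 1)) + r = (-2 + 4*(3 + 1) + 2*(4*(3 + 1))²) - 1/957 = (-2 + 4*4 + 2*(4*4)²) - 1/957 = (-2 + 16 + 2*16²) - 1/957 = (-2 + 16 + 2*256) - 1/957 = (-2 + 16 + 512) - 1/957 = 526 - 1/957 = 503381/957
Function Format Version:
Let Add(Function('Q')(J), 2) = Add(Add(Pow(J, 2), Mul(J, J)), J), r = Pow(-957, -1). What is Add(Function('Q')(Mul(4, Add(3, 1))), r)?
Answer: Rational(503381, 957) ≈ 526.00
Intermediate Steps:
r = Rational(-1, 957) ≈ -0.0010449
Function('Q')(J) = Add(-2, J, Mul(2, Pow(J, 2))) (Function('Q')(J) = Add(-2, Add(Add(Pow(J, 2), Mul(J, J)), J)) = Add(-2, Add(Add(Pow(J, 2), Pow(J, 2)), J)) = Add(-2, Add(Mul(2, Pow(J, 2)), J)) = Add(-2, Add(J, Mul(2, Pow(J, 2)))) = Add(-2, J, Mul(2, Pow(J, 2))))
Add(Function('Q')(Mul(4, Add(3, 1))), r) = Add(Add(-2, Mul(4, Add(3, 1)), Mul(2, Pow(Mul(4, Add(3, 1)), 2))), Rational(-1, 957)) = Add(Add(-2, Mul(4, 4), Mul(2, Pow(Mul(4, 4), 2))), Rational(-1, 957)) = Add(Add(-2, 16, Mul(2, Pow(16, 2))), Rational(-1, 957)) = Add(Add(-2, 16, Mul(2, 256)), Rational(-1, 957)) = Add(Add(-2, 16, 512), Rational(-1, 957)) = Add(526, Rational(-1, 957)) = Rational(503381, 957)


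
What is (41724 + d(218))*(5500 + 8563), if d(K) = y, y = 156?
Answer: 588958440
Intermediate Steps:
d(K) = 156
(41724 + d(218))*(5500 + 8563) = (41724 + 156)*(5500 + 8563) = 41880*14063 = 588958440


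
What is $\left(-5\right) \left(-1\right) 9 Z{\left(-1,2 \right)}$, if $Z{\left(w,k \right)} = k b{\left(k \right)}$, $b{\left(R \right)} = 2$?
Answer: $180$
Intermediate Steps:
$Z{\left(w,k \right)} = 2 k$ ($Z{\left(w,k \right)} = k 2 = 2 k$)
$\left(-5\right) \left(-1\right) 9 Z{\left(-1,2 \right)} = \left(-5\right) \left(-1\right) 9 \cdot 2 \cdot 2 = 5 \cdot 9 \cdot 4 = 45 \cdot 4 = 180$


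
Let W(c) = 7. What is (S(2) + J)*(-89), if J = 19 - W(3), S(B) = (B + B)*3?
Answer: -2136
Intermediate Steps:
S(B) = 6*B (S(B) = (2*B)*3 = 6*B)
J = 12 (J = 19 - 1*7 = 19 - 7 = 12)
(S(2) + J)*(-89) = (6*2 + 12)*(-89) = (12 + 12)*(-89) = 24*(-89) = -2136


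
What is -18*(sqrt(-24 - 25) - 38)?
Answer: 684 - 126*I ≈ 684.0 - 126.0*I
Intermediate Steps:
-18*(sqrt(-24 - 25) - 38) = -18*(sqrt(-49) - 38) = -18*(7*I - 38) = -18*(-38 + 7*I) = 684 - 126*I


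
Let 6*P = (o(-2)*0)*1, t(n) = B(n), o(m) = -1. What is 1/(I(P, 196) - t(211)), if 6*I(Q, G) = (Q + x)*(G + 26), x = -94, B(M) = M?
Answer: -1/3689 ≈ -0.00027108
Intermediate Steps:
t(n) = n
P = 0 (P = (-1*0*1)/6 = (0*1)/6 = (1/6)*0 = 0)
I(Q, G) = (-94 + Q)*(26 + G)/6 (I(Q, G) = ((Q - 94)*(G + 26))/6 = ((-94 + Q)*(26 + G))/6 = (-94 + Q)*(26 + G)/6)
1/(I(P, 196) - t(211)) = 1/((-1222/3 - 47/3*196 + (13/3)*0 + (1/6)*196*0) - 1*211) = 1/((-1222/3 - 9212/3 + 0 + 0) - 211) = 1/(-3478 - 211) = 1/(-3689) = -1/3689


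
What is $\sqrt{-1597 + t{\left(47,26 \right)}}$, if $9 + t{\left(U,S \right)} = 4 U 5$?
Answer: $3 i \sqrt{74} \approx 25.807 i$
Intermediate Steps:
$t{\left(U,S \right)} = -9 + 20 U$ ($t{\left(U,S \right)} = -9 + 4 U 5 = -9 + 20 U$)
$\sqrt{-1597 + t{\left(47,26 \right)}} = \sqrt{-1597 + \left(-9 + 20 \cdot 47\right)} = \sqrt{-1597 + \left(-9 + 940\right)} = \sqrt{-1597 + 931} = \sqrt{-666} = 3 i \sqrt{74}$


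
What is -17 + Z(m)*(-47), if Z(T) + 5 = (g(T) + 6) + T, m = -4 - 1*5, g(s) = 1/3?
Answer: 1030/3 ≈ 343.33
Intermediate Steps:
g(s) = 1/3
m = -9 (m = -4 - 5 = -9)
Z(T) = 4/3 + T (Z(T) = -5 + ((1/3 + 6) + T) = -5 + (19/3 + T) = 4/3 + T)
-17 + Z(m)*(-47) = -17 + (4/3 - 9)*(-47) = -17 - 23/3*(-47) = -17 + 1081/3 = 1030/3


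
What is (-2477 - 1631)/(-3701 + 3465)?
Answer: 1027/59 ≈ 17.407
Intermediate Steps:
(-2477 - 1631)/(-3701 + 3465) = -4108/(-236) = -4108*(-1/236) = 1027/59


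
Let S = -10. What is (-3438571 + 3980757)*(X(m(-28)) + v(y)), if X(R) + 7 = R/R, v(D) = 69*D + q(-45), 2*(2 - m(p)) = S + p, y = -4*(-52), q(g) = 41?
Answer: 7800429982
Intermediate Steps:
y = 208
m(p) = 7 - p/2 (m(p) = 2 - (-10 + p)/2 = 2 + (5 - p/2) = 7 - p/2)
v(D) = 41 + 69*D (v(D) = 69*D + 41 = 41 + 69*D)
X(R) = -6 (X(R) = -7 + R/R = -7 + 1 = -6)
(-3438571 + 3980757)*(X(m(-28)) + v(y)) = (-3438571 + 3980757)*(-6 + (41 + 69*208)) = 542186*(-6 + (41 + 14352)) = 542186*(-6 + 14393) = 542186*14387 = 7800429982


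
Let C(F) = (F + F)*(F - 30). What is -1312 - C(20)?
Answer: -912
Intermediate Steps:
C(F) = 2*F*(-30 + F) (C(F) = (2*F)*(-30 + F) = 2*F*(-30 + F))
-1312 - C(20) = -1312 - 2*20*(-30 + 20) = -1312 - 2*20*(-10) = -1312 - 1*(-400) = -1312 + 400 = -912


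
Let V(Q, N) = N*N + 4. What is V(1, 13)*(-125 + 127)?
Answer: 346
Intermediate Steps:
V(Q, N) = 4 + N² (V(Q, N) = N² + 4 = 4 + N²)
V(1, 13)*(-125 + 127) = (4 + 13²)*(-125 + 127) = (4 + 169)*2 = 173*2 = 346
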